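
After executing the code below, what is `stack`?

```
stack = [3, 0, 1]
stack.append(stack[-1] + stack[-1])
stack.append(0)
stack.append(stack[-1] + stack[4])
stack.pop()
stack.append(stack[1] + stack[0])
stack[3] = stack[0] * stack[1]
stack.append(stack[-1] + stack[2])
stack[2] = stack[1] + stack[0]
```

[3, 0, 3, 0, 0, 3, 4]

append stack[-1]+stack[-1] = 1+1 = 2 → [3, 0, 1, 2]
append 0 → [3, 0, 1, 2, 0]
append stack[-1]+stack[4] = 0+0 = 0 → [3, 0, 1, 2, 0, 0]
pop() removes 0 → [3, 0, 1, 2, 0]
append stack[1]+stack[0] = 0+3 = 3 → [3, 0, 1, 2, 0, 3]
stack[3] = stack[0]*stack[1] = 3*0 = 0 → [3, 0, 1, 0, 0, 3]
append stack[-1]+stack[2] = 3+1 = 4 → [3, 0, 1, 0, 0, 3, 4]
stack[2] = stack[1]+stack[0] = 0+3 = 3 → [3, 0, 3, 0, 0, 3, 4]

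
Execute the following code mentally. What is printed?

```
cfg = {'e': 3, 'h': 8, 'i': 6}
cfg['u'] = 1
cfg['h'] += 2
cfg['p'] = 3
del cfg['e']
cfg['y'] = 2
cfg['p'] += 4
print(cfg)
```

{'h': 10, 'i': 6, 'u': 1, 'p': 7, 'y': 2}

cfg['u'] = 1 → {'e': 3, 'h': 8, 'i': 6, 'u': 1}
cfg['h'] = 8+2 = 10 → {'e': 3, 'h': 10, 'i': 6, 'u': 1}
cfg['p'] = 3 → {'e': 3, 'h': 10, 'i': 6, 'u': 1, 'p': 3}
del 'e' → {'h': 10, 'i': 6, 'u': 1, 'p': 3}
cfg['y'] = 2 → {'h': 10, 'i': 6, 'u': 1, 'p': 3, 'y': 2}
cfg['p'] = 3+4 = 7 → {'h': 10, 'i': 6, 'u': 1, 'p': 7, 'y': 2}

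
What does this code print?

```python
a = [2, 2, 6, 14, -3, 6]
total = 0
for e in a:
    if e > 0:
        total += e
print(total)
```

30

e=2: >0, total = 0+2 = 2
e=2: >0, total = 2+2 = 4
e=6: >0, total = 4+6 = 10
e=14: >0, total = 10+14 = 24
e=-3: not >0
e=6: >0, total = 24+6 = 30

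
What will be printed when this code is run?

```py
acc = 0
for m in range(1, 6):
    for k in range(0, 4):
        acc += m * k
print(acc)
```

90

m=1,k=0: acc = 0+0 = 0
m=1,k=1: acc = 0+1 = 1
m=1,k=2: acc = 1+2 = 3
m=1,k=3: acc = 3+3 = 6
m=2,k=0: acc = 6+0 = 6
m=2,k=1: acc = 6+2 = 8
m=2,k=2: acc = 8+4 = 12
m=2,k=3: acc = 12+6 = 18
m=3,k=0: acc = 18+0 = 18
m=3,k=1: acc = 18+3 = 21
m=3,k=2: acc = 21+6 = 27
m=3,k=3: acc = 27+9 = 36
m=4,k=0: acc = 36+0 = 36
m=4,k=1: acc = 36+4 = 40
m=4,k=2: acc = 40+8 = 48
m=4,k=3: acc = 48+12 = 60
m=5,k=0: acc = 60+0 = 60
m=5,k=1: acc = 60+5 = 65
m=5,k=2: acc = 65+10 = 75
m=5,k=3: acc = 75+15 = 90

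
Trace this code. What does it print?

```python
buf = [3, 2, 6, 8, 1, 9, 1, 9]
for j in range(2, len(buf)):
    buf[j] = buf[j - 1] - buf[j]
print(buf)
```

j=2: buf[2] = 2-6 = -4 → [3, 2, -4, 8, 1, 9, 1, 9]
j=3: buf[3] = (-4)-8 = -12 → [3, 2, -4, -12, 1, 9, 1, 9]
j=4: buf[4] = (-12)-1 = -13 → [3, 2, -4, -12, -13, 9, 1, 9]
j=5: buf[5] = (-13)-9 = -22 → [3, 2, -4, -12, -13, -22, 1, 9]
j=6: buf[6] = (-22)-1 = -23 → [3, 2, -4, -12, -13, -22, -23, 9]
j=7: buf[7] = (-23)-9 = -32 → [3, 2, -4, -12, -13, -22, -23, -32]

[3, 2, -4, -12, -13, -22, -23, -32]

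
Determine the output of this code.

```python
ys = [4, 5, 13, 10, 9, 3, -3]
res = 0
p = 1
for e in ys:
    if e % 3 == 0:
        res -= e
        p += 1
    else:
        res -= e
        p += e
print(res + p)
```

e=4: not %3==0, res = 0-4 = -4; p=5
e=5: not %3==0, res = (-4)-5 = -9; p=10
e=13: not %3==0, res = (-9)-13 = -22; p=23
e=10: not %3==0, res = (-22)-10 = -32; p=33
e=9: %3==0, res = (-32)-9 = -41; p=34
e=3: %3==0, res = (-41)-3 = -44; p=35
e=-3: %3==0, res = (-44)-(-3) = -41; p=36
res+p = (-41)+36 = -5

-5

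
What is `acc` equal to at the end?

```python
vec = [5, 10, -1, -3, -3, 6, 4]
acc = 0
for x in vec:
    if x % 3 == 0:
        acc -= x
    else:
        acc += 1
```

x=5: not %3==0, acc = 0+1 = 1
x=10: not %3==0, acc = 1+1 = 2
x=-1: not %3==0, acc = 2+1 = 3
x=-3: %3==0, acc = 3-(-3) = 6
x=-3: %3==0, acc = 6-(-3) = 9
x=6: %3==0, acc = 9-6 = 3
x=4: not %3==0, acc = 3+1 = 4

4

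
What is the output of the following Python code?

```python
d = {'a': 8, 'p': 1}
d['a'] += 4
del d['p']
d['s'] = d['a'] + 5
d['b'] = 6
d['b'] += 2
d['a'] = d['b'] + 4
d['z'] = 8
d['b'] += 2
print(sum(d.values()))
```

d['a'] = 8+4 = 12 → {'a': 12, 'p': 1}
del 'p' → {'a': 12}
d['s'] = d['a']+5 = 17 → {'a': 12, 's': 17}
d['b'] = 6 → {'a': 12, 's': 17, 'b': 6}
d['b'] = 6+2 = 8 → {'a': 12, 's': 17, 'b': 8}
d['a'] = d['b']+4 = 12 → {'a': 12, 's': 17, 'b': 8}
d['z'] = 8 → {'a': 12, 's': 17, 'b': 8, 'z': 8}
d['b'] = 8+2 = 10 → {'a': 12, 's': 17, 'b': 10, 'z': 8}
sum of values = 47

47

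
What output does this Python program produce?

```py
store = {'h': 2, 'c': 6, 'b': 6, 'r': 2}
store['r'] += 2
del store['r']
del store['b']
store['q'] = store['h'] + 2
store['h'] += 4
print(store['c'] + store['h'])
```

12

store['r'] = 2+2 = 4 → {'h': 2, 'c': 6, 'b': 6, 'r': 4}
del 'r' → {'h': 2, 'c': 6, 'b': 6}
del 'b' → {'h': 2, 'c': 6}
store['q'] = store['h']+2 = 4 → {'h': 2, 'c': 6, 'q': 4}
store['h'] = 2+4 = 6 → {'h': 6, 'c': 6, 'q': 4}
store['c']+store['h'] = 6+6 = 12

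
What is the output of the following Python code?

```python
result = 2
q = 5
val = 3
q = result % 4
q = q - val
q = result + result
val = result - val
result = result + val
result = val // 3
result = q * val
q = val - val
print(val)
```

-1

q = 2%4 = 2
q = 2-3 = -1
q = 2+2 = 4
val = 2-3 = -1
result = 2+(-1) = 1
result = (-1)//3 = -1
result = 4*(-1) = -4
q = (-1)-(-1) = 0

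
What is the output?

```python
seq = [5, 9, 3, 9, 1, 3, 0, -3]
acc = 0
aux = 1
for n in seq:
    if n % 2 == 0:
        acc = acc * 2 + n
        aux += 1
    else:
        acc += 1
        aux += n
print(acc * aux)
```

n=5: not even, acc = 0+1 = 1; aux=6
n=9: not even, acc = 1+1 = 2; aux=15
n=3: not even, acc = 2+1 = 3; aux=18
n=9: not even, acc = 3+1 = 4; aux=27
n=1: not even, acc = 4+1 = 5; aux=28
n=3: not even, acc = 5+1 = 6; aux=31
n=0: even, acc = 6*2+0 = 12; aux=32
n=-3: not even, acc = 12+1 = 13; aux=29
acc*aux = 13*29 = 377

377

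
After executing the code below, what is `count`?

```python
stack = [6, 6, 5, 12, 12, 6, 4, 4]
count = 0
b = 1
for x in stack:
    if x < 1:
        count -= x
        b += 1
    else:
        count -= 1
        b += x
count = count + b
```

x=6: not <1, count = 0-1 = -1; b=7
x=6: not <1, count = (-1)-1 = -2; b=13
x=5: not <1, count = (-2)-1 = -3; b=18
x=12: not <1, count = (-3)-1 = -4; b=30
x=12: not <1, count = (-4)-1 = -5; b=42
x=6: not <1, count = (-5)-1 = -6; b=48
x=4: not <1, count = (-6)-1 = -7; b=52
x=4: not <1, count = (-7)-1 = -8; b=56
count+b = (-8)+56 = 48

48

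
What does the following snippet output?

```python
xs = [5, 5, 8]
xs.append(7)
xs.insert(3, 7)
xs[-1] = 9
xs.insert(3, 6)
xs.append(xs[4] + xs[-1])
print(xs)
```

append 7 → [5, 5, 8, 7]
insert 7 at 3 → [5, 5, 8, 7, 7]
xs[-1] = 9 → [5, 5, 8, 7, 9]
insert 6 at 3 → [5, 5, 8, 6, 7, 9]
append xs[4]+xs[-1] = 7+9 = 16 → [5, 5, 8, 6, 7, 9, 16]

[5, 5, 8, 6, 7, 9, 16]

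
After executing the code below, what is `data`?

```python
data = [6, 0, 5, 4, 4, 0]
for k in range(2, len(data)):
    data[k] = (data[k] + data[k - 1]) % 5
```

k=2: data[2] = (5+0)%5 = 0 → [6, 0, 0, 4, 4, 0]
k=3: data[3] = (4+0)%5 = 4 → [6, 0, 0, 4, 4, 0]
k=4: data[4] = (4+4)%5 = 3 → [6, 0, 0, 4, 3, 0]
k=5: data[5] = (0+3)%5 = 3 → [6, 0, 0, 4, 3, 3]

[6, 0, 0, 4, 3, 3]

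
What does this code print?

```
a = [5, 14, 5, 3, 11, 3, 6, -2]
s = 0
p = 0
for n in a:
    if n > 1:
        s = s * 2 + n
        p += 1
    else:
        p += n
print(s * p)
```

4640

n=5: >1, s = 0*2+5 = 5; p=1
n=14: >1, s = 5*2+14 = 24; p=2
n=5: >1, s = 24*2+5 = 53; p=3
n=3: >1, s = 53*2+3 = 109; p=4
n=11: >1, s = 109*2+11 = 229; p=5
n=3: >1, s = 229*2+3 = 461; p=6
n=6: >1, s = 461*2+6 = 928; p=7
n=-2: not >1; p=5
s*p = 928*5 = 4640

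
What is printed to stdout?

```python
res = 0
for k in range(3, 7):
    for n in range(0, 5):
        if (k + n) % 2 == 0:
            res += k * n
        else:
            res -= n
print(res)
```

k=3,n=0: odd sum, res = 0-0 = 0
k=3,n=1: even sum, res = 0+3 = 3
k=3,n=2: odd sum, res = 3-2 = 1
k=3,n=3: even sum, res = 1+9 = 10
k=3,n=4: odd sum, res = 10-4 = 6
k=4,n=0: even sum, res = 6+0 = 6
k=4,n=1: odd sum, res = 6-1 = 5
k=4,n=2: even sum, res = 5+8 = 13
k=4,n=3: odd sum, res = 13-3 = 10
k=4,n=4: even sum, res = 10+16 = 26
k=5,n=0: odd sum, res = 26-0 = 26
k=5,n=1: even sum, res = 26+5 = 31
k=5,n=2: odd sum, res = 31-2 = 29
k=5,n=3: even sum, res = 29+15 = 44
k=5,n=4: odd sum, res = 44-4 = 40
k=6,n=0: even sum, res = 40+0 = 40
k=6,n=1: odd sum, res = 40-1 = 39
k=6,n=2: even sum, res = 39+12 = 51
k=6,n=3: odd sum, res = 51-3 = 48
k=6,n=4: even sum, res = 48+24 = 72

72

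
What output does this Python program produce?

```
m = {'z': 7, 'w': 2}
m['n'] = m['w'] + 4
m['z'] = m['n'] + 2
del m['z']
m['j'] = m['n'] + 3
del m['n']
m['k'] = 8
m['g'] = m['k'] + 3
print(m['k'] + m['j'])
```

m['n'] = m['w']+4 = 6 → {'z': 7, 'w': 2, 'n': 6}
m['z'] = m['n']+2 = 8 → {'z': 8, 'w': 2, 'n': 6}
del 'z' → {'w': 2, 'n': 6}
m['j'] = m['n']+3 = 9 → {'w': 2, 'n': 6, 'j': 9}
del 'n' → {'w': 2, 'j': 9}
m['k'] = 8 → {'w': 2, 'j': 9, 'k': 8}
m['g'] = m['k']+3 = 11 → {'w': 2, 'j': 9, 'k': 8, 'g': 11}
m['k']+m['j'] = 8+9 = 17

17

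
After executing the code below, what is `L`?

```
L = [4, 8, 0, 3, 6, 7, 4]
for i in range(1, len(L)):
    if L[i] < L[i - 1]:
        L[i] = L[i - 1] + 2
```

[4, 8, 10, 12, 14, 16, 18]

i=1: 8>=4, unchanged → [4, 8, 0, 3, 6, 7, 4]
i=2: 0<8, L[2] = 8+2 = 10 → [4, 8, 10, 3, 6, 7, 4]
i=3: 3<10, L[3] = 10+2 = 12 → [4, 8, 10, 12, 6, 7, 4]
i=4: 6<12, L[4] = 12+2 = 14 → [4, 8, 10, 12, 14, 7, 4]
i=5: 7<14, L[5] = 14+2 = 16 → [4, 8, 10, 12, 14, 16, 4]
i=6: 4<16, L[6] = 16+2 = 18 → [4, 8, 10, 12, 14, 16, 18]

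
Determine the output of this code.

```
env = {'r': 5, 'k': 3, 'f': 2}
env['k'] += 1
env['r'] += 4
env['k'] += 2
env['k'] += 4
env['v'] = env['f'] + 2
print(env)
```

env['k'] = 3+1 = 4 → {'r': 5, 'k': 4, 'f': 2}
env['r'] = 5+4 = 9 → {'r': 9, 'k': 4, 'f': 2}
env['k'] = 4+2 = 6 → {'r': 9, 'k': 6, 'f': 2}
env['k'] = 6+4 = 10 → {'r': 9, 'k': 10, 'f': 2}
env['v'] = env['f']+2 = 4 → {'r': 9, 'k': 10, 'f': 2, 'v': 4}

{'r': 9, 'k': 10, 'f': 2, 'v': 4}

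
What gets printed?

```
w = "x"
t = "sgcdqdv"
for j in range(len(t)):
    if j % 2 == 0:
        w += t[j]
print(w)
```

j=0: add 's' → 'xs'
j=1: skip
j=2: add 'c' → 'xsc'
j=3: skip
j=4: add 'q' → 'xscq'
j=5: skip
j=6: add 'v' → 'xscqv'

xscqv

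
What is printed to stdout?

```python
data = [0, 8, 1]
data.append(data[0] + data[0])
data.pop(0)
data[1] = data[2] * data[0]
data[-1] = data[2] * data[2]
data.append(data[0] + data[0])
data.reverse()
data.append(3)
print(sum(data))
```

append data[0]+data[0] = 0+0 = 0 → [0, 8, 1, 0]
pop(0) removes 0 → [8, 1, 0]
data[1] = data[2]*data[0] = 0*8 = 0 → [8, 0, 0]
data[-1] = data[2]*data[2] = 0*0 = 0 → [8, 0, 0]
append data[0]+data[0] = 8+8 = 16 → [8, 0, 0, 16]
reverse → [16, 0, 0, 8]
append 3 → [16, 0, 0, 8, 3]
sum = 27

27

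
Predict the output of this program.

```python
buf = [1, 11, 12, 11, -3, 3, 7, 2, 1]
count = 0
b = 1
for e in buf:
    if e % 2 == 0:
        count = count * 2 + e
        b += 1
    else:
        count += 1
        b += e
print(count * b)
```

e=1: not even, count = 0+1 = 1; b=2
e=11: not even, count = 1+1 = 2; b=13
e=12: even, count = 2*2+12 = 16; b=14
e=11: not even, count = 16+1 = 17; b=25
e=-3: not even, count = 17+1 = 18; b=22
e=3: not even, count = 18+1 = 19; b=25
e=7: not even, count = 19+1 = 20; b=32
e=2: even, count = 20*2+2 = 42; b=33
e=1: not even, count = 42+1 = 43; b=34
count*b = 43*34 = 1462

1462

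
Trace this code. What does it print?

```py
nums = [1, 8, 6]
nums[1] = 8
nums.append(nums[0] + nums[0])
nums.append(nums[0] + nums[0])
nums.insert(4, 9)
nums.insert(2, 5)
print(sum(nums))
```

nums[1] = 8 → [1, 8, 6]
append nums[0]+nums[0] = 1+1 = 2 → [1, 8, 6, 2]
append nums[0]+nums[0] = 1+1 = 2 → [1, 8, 6, 2, 2]
insert 9 at 4 → [1, 8, 6, 2, 9, 2]
insert 5 at 2 → [1, 8, 5, 6, 2, 9, 2]
sum = 33

33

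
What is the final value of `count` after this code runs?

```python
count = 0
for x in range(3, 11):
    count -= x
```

x=3: count = 0-3 = -3
x=4: count = (-3)-4 = -7
x=5: count = (-7)-5 = -12
x=6: count = (-12)-6 = -18
x=7: count = (-18)-7 = -25
x=8: count = (-25)-8 = -33
x=9: count = (-33)-9 = -42
x=10: count = (-42)-10 = -52

-52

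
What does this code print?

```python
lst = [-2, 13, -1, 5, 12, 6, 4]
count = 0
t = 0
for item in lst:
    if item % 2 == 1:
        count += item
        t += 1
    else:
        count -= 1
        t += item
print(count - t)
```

-10

item=-2: not odd, count = 0-1 = -1; t=-2
item=13: odd, count = (-1)+13 = 12; t=-1
item=-1: odd, count = 12+(-1) = 11; t=0
item=5: odd, count = 11+5 = 16; t=1
item=12: not odd, count = 16-1 = 15; t=13
item=6: not odd, count = 15-1 = 14; t=19
item=4: not odd, count = 14-1 = 13; t=23
count-t = 13-23 = -10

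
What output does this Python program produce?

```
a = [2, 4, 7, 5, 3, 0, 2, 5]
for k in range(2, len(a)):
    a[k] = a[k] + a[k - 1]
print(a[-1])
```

26

k=2: a[2] = 7+4 = 11 → [2, 4, 11, 5, 3, 0, 2, 5]
k=3: a[3] = 5+11 = 16 → [2, 4, 11, 16, 3, 0, 2, 5]
k=4: a[4] = 3+16 = 19 → [2, 4, 11, 16, 19, 0, 2, 5]
k=5: a[5] = 0+19 = 19 → [2, 4, 11, 16, 19, 19, 2, 5]
k=6: a[6] = 2+19 = 21 → [2, 4, 11, 16, 19, 19, 21, 5]
k=7: a[7] = 5+21 = 26 → [2, 4, 11, 16, 19, 19, 21, 26]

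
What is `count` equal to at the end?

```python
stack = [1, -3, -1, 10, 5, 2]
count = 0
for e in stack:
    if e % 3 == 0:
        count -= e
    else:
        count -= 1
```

-2

e=1: not %3==0, count = 0-1 = -1
e=-3: %3==0, count = (-1)-(-3) = 2
e=-1: not %3==0, count = 2-1 = 1
e=10: not %3==0, count = 1-1 = 0
e=5: not %3==0, count = 0-1 = -1
e=2: not %3==0, count = (-1)-1 = -2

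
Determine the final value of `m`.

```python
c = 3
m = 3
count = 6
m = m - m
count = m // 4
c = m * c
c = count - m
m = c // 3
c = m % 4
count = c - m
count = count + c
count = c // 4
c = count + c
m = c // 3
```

m = 3-3 = 0
count = 0//4 = 0
c = 0*3 = 0
c = 0-0 = 0
m = 0//3 = 0
c = 0%4 = 0
count = 0-0 = 0
count = 0+0 = 0
count = 0//4 = 0
c = 0+0 = 0
m = 0//3 = 0

0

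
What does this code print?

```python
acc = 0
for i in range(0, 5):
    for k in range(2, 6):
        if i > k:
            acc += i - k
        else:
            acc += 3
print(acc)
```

55

i=0,k=2: not 0>2, acc = 0+3 = 3
i=0,k=3: not 0>3, acc = 3+3 = 6
i=0,k=4: not 0>4, acc = 6+3 = 9
i=0,k=5: not 0>5, acc = 9+3 = 12
i=1,k=2: not 1>2, acc = 12+3 = 15
i=1,k=3: not 1>3, acc = 15+3 = 18
i=1,k=4: not 1>4, acc = 18+3 = 21
i=1,k=5: not 1>5, acc = 21+3 = 24
i=2,k=2: not 2>2, acc = 24+3 = 27
i=2,k=3: not 2>3, acc = 27+3 = 30
i=2,k=4: not 2>4, acc = 30+3 = 33
i=2,k=5: not 2>5, acc = 33+3 = 36
i=3,k=2: 3>2, acc = 36+1 = 37
i=3,k=3: not 3>3, acc = 37+3 = 40
i=3,k=4: not 3>4, acc = 40+3 = 43
i=3,k=5: not 3>5, acc = 43+3 = 46
i=4,k=2: 4>2, acc = 46+2 = 48
i=4,k=3: 4>3, acc = 48+1 = 49
i=4,k=4: not 4>4, acc = 49+3 = 52
i=4,k=5: not 4>5, acc = 52+3 = 55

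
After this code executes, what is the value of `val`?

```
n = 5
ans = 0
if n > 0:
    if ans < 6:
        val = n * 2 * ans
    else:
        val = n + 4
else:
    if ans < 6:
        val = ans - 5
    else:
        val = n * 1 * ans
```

0

n=5, ans=0
n > 0 is True; ans < 6 is True
→ val = n * 2 * ans = 0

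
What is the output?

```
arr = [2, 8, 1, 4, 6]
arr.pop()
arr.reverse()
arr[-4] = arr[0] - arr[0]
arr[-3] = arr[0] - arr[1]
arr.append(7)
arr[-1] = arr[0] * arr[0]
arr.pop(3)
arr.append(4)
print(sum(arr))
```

11

pop() removes 6 → [2, 8, 1, 4]
reverse → [4, 1, 8, 2]
arr[-4] = arr[0]-arr[0] = 4-4 = 0 → [0, 1, 8, 2]
arr[-3] = arr[0]-arr[1] = 0-1 = -1 → [0, -1, 8, 2]
append 7 → [0, -1, 8, 2, 7]
arr[-1] = arr[0]*arr[0] = 0*0 = 0 → [0, -1, 8, 2, 0]
pop(3) removes 2 → [0, -1, 8, 0]
append 4 → [0, -1, 8, 0, 4]
sum = 11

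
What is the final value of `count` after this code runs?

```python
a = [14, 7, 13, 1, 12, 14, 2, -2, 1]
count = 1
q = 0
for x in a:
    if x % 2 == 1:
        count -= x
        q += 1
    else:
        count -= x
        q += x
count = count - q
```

x=14: not odd, count = 1-14 = -13; q=14
x=7: odd, count = (-13)-7 = -20; q=15
x=13: odd, count = (-20)-13 = -33; q=16
x=1: odd, count = (-33)-1 = -34; q=17
x=12: not odd, count = (-34)-12 = -46; q=29
x=14: not odd, count = (-46)-14 = -60; q=43
x=2: not odd, count = (-60)-2 = -62; q=45
x=-2: not odd, count = (-62)-(-2) = -60; q=43
x=1: odd, count = (-60)-1 = -61; q=44
count-q = (-61)-44 = -105

-105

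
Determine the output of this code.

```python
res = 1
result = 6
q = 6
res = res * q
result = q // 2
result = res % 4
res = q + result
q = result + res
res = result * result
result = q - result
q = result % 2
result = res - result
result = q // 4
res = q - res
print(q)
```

res = 1*6 = 6
result = 6//2 = 3
result = 6%4 = 2
res = 6+2 = 8
q = 2+8 = 10
res = 2*2 = 4
result = 10-2 = 8
q = 8%2 = 0
result = 4-8 = -4
result = 0//4 = 0
res = 0-4 = -4

0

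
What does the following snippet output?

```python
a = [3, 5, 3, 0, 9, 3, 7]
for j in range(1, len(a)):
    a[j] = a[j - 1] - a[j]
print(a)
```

j=1: a[1] = 3-5 = -2 → [3, -2, 3, 0, 9, 3, 7]
j=2: a[2] = (-2)-3 = -5 → [3, -2, -5, 0, 9, 3, 7]
j=3: a[3] = (-5)-0 = -5 → [3, -2, -5, -5, 9, 3, 7]
j=4: a[4] = (-5)-9 = -14 → [3, -2, -5, -5, -14, 3, 7]
j=5: a[5] = (-14)-3 = -17 → [3, -2, -5, -5, -14, -17, 7]
j=6: a[6] = (-17)-7 = -24 → [3, -2, -5, -5, -14, -17, -24]

[3, -2, -5, -5, -14, -17, -24]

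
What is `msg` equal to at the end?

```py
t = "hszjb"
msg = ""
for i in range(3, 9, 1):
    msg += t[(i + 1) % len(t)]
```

'bhszjb'

i=3: add t[4]='b' → 'b'
i=4: add t[0]='h' → 'bh'
i=5: add t[1]='s' → 'bhs'
i=6: add t[2]='z' → 'bhsz'
i=7: add t[3]='j' → 'bhszj'
i=8: add t[4]='b' → 'bhszjb'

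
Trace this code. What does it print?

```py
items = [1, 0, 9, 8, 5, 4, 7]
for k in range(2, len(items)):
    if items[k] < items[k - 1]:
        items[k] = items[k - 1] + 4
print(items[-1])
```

k=2: 9>=0, unchanged → [1, 0, 9, 8, 5, 4, 7]
k=3: 8<9, items[3] = 9+4 = 13 → [1, 0, 9, 13, 5, 4, 7]
k=4: 5<13, items[4] = 13+4 = 17 → [1, 0, 9, 13, 17, 4, 7]
k=5: 4<17, items[5] = 17+4 = 21 → [1, 0, 9, 13, 17, 21, 7]
k=6: 7<21, items[6] = 21+4 = 25 → [1, 0, 9, 13, 17, 21, 25]

25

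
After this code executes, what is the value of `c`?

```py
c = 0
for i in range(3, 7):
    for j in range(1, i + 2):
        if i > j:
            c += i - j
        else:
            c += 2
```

i=3,j=1: 3>1, c = 0+2 = 2
i=3,j=2: 3>2, c = 2+1 = 3
i=3,j=3: not 3>3, c = 3+2 = 5
i=3,j=4: not 3>4, c = 5+2 = 7
i=4,j=1: 4>1, c = 7+3 = 10
i=4,j=2: 4>2, c = 10+2 = 12
i=4,j=3: 4>3, c = 12+1 = 13
i=4,j=4: not 4>4, c = 13+2 = 15
i=4,j=5: not 4>5, c = 15+2 = 17
i=5,j=1: 5>1, c = 17+4 = 21
i=5,j=2: 5>2, c = 21+3 = 24
i=5,j=3: 5>3, c = 24+2 = 26
i=5,j=4: 5>4, c = 26+1 = 27
i=5,j=5: not 5>5, c = 27+2 = 29
i=5,j=6: not 5>6, c = 29+2 = 31
i=6,j=1: 6>1, c = 31+5 = 36
i=6,j=2: 6>2, c = 36+4 = 40
i=6,j=3: 6>3, c = 40+3 = 43
i=6,j=4: 6>4, c = 43+2 = 45
i=6,j=5: 6>5, c = 45+1 = 46
i=6,j=6: not 6>6, c = 46+2 = 48
i=6,j=7: not 6>7, c = 48+2 = 50

50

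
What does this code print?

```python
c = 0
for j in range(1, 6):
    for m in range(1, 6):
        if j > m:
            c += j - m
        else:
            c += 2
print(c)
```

j=1,m=1: not 1>1, c = 0+2 = 2
j=1,m=2: not 1>2, c = 2+2 = 4
j=1,m=3: not 1>3, c = 4+2 = 6
j=1,m=4: not 1>4, c = 6+2 = 8
j=1,m=5: not 1>5, c = 8+2 = 10
j=2,m=1: 2>1, c = 10+1 = 11
j=2,m=2: not 2>2, c = 11+2 = 13
j=2,m=3: not 2>3, c = 13+2 = 15
j=2,m=4: not 2>4, c = 15+2 = 17
j=2,m=5: not 2>5, c = 17+2 = 19
j=3,m=1: 3>1, c = 19+2 = 21
j=3,m=2: 3>2, c = 21+1 = 22
j=3,m=3: not 3>3, c = 22+2 = 24
j=3,m=4: not 3>4, c = 24+2 = 26
j=3,m=5: not 3>5, c = 26+2 = 28
j=4,m=1: 4>1, c = 28+3 = 31
j=4,m=2: 4>2, c = 31+2 = 33
j=4,m=3: 4>3, c = 33+1 = 34
j=4,m=4: not 4>4, c = 34+2 = 36
j=4,m=5: not 4>5, c = 36+2 = 38
j=5,m=1: 5>1, c = 38+4 = 42
j=5,m=2: 5>2, c = 42+3 = 45
j=5,m=3: 5>3, c = 45+2 = 47
j=5,m=4: 5>4, c = 47+1 = 48
j=5,m=5: not 5>5, c = 48+2 = 50

50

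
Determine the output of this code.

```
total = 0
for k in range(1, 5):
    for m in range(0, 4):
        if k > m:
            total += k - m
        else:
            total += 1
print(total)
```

26

k=1,m=0: 1>0, total = 0+1 = 1
k=1,m=1: not 1>1, total = 1+1 = 2
k=1,m=2: not 1>2, total = 2+1 = 3
k=1,m=3: not 1>3, total = 3+1 = 4
k=2,m=0: 2>0, total = 4+2 = 6
k=2,m=1: 2>1, total = 6+1 = 7
k=2,m=2: not 2>2, total = 7+1 = 8
k=2,m=3: not 2>3, total = 8+1 = 9
k=3,m=0: 3>0, total = 9+3 = 12
k=3,m=1: 3>1, total = 12+2 = 14
k=3,m=2: 3>2, total = 14+1 = 15
k=3,m=3: not 3>3, total = 15+1 = 16
k=4,m=0: 4>0, total = 16+4 = 20
k=4,m=1: 4>1, total = 20+3 = 23
k=4,m=2: 4>2, total = 23+2 = 25
k=4,m=3: 4>3, total = 25+1 = 26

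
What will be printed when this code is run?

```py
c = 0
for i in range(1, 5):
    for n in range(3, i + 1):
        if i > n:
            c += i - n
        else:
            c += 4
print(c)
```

i=3,n=3: not 3>3, c = 0+4 = 4
i=4,n=3: 4>3, c = 4+1 = 5
i=4,n=4: not 4>4, c = 5+4 = 9

9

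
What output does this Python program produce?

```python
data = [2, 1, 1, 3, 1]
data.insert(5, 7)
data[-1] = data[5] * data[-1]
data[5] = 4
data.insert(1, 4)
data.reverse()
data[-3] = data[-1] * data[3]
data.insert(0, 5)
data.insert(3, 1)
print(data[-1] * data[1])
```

8

insert 7 at 5 → [2, 1, 1, 3, 1, 7]
data[-1] = data[5]*data[-1] = 7*7 = 49 → [2, 1, 1, 3, 1, 49]
data[5] = 4 → [2, 1, 1, 3, 1, 4]
insert 4 at 1 → [2, 4, 1, 1, 3, 1, 4]
reverse → [4, 1, 3, 1, 1, 4, 2]
data[-3] = data[-1]*data[3] = 2*1 = 2 → [4, 1, 3, 1, 2, 4, 2]
insert 5 at 0 → [5, 4, 1, 3, 1, 2, 4, 2]
insert 1 at 3 → [5, 4, 1, 1, 3, 1, 2, 4, 2]
data[-1]*data[1] = 2*4 = 8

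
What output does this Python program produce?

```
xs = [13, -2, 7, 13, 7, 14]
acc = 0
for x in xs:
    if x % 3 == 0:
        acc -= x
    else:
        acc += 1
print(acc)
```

x=13: not %3==0, acc = 0+1 = 1
x=-2: not %3==0, acc = 1+1 = 2
x=7: not %3==0, acc = 2+1 = 3
x=13: not %3==0, acc = 3+1 = 4
x=7: not %3==0, acc = 4+1 = 5
x=14: not %3==0, acc = 5+1 = 6

6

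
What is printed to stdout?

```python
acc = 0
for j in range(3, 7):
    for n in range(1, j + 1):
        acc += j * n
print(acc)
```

j=3,n=1: acc = 0+3 = 3
j=3,n=2: acc = 3+6 = 9
j=3,n=3: acc = 9+9 = 18
j=4,n=1: acc = 18+4 = 22
j=4,n=2: acc = 22+8 = 30
j=4,n=3: acc = 30+12 = 42
j=4,n=4: acc = 42+16 = 58
j=5,n=1: acc = 58+5 = 63
j=5,n=2: acc = 63+10 = 73
j=5,n=3: acc = 73+15 = 88
j=5,n=4: acc = 88+20 = 108
j=5,n=5: acc = 108+25 = 133
j=6,n=1: acc = 133+6 = 139
j=6,n=2: acc = 139+12 = 151
j=6,n=3: acc = 151+18 = 169
j=6,n=4: acc = 169+24 = 193
j=6,n=5: acc = 193+30 = 223
j=6,n=6: acc = 223+36 = 259

259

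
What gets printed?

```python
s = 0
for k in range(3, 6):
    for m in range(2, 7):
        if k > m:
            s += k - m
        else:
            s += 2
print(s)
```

k=3,m=2: 3>2, s = 0+1 = 1
k=3,m=3: not 3>3, s = 1+2 = 3
k=3,m=4: not 3>4, s = 3+2 = 5
k=3,m=5: not 3>5, s = 5+2 = 7
k=3,m=6: not 3>6, s = 7+2 = 9
k=4,m=2: 4>2, s = 9+2 = 11
k=4,m=3: 4>3, s = 11+1 = 12
k=4,m=4: not 4>4, s = 12+2 = 14
k=4,m=5: not 4>5, s = 14+2 = 16
k=4,m=6: not 4>6, s = 16+2 = 18
k=5,m=2: 5>2, s = 18+3 = 21
k=5,m=3: 5>3, s = 21+2 = 23
k=5,m=4: 5>4, s = 23+1 = 24
k=5,m=5: not 5>5, s = 24+2 = 26
k=5,m=6: not 5>6, s = 26+2 = 28

28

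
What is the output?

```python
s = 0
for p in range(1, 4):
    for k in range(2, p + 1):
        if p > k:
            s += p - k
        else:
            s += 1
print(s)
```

p=2,k=2: not 2>2, s = 0+1 = 1
p=3,k=2: 3>2, s = 1+1 = 2
p=3,k=3: not 3>3, s = 2+1 = 3

3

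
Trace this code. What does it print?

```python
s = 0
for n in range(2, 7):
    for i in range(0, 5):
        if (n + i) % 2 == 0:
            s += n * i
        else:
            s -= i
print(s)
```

80

n=2,i=0: even sum, s = 0+0 = 0
n=2,i=1: odd sum, s = 0-1 = -1
n=2,i=2: even sum, s = (-1)+4 = 3
n=2,i=3: odd sum, s = 3-3 = 0
n=2,i=4: even sum, s = 0+8 = 8
n=3,i=0: odd sum, s = 8-0 = 8
n=3,i=1: even sum, s = 8+3 = 11
n=3,i=2: odd sum, s = 11-2 = 9
n=3,i=3: even sum, s = 9+9 = 18
n=3,i=4: odd sum, s = 18-4 = 14
n=4,i=0: even sum, s = 14+0 = 14
n=4,i=1: odd sum, s = 14-1 = 13
n=4,i=2: even sum, s = 13+8 = 21
n=4,i=3: odd sum, s = 21-3 = 18
n=4,i=4: even sum, s = 18+16 = 34
n=5,i=0: odd sum, s = 34-0 = 34
n=5,i=1: even sum, s = 34+5 = 39
n=5,i=2: odd sum, s = 39-2 = 37
n=5,i=3: even sum, s = 37+15 = 52
n=5,i=4: odd sum, s = 52-4 = 48
n=6,i=0: even sum, s = 48+0 = 48
n=6,i=1: odd sum, s = 48-1 = 47
n=6,i=2: even sum, s = 47+12 = 59
n=6,i=3: odd sum, s = 59-3 = 56
n=6,i=4: even sum, s = 56+24 = 80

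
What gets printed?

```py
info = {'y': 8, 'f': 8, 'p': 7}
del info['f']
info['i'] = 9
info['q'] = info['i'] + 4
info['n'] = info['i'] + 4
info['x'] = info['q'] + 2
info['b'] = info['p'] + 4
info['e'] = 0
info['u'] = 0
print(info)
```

{'y': 8, 'p': 7, 'i': 9, 'q': 13, 'n': 13, 'x': 15, 'b': 11, 'e': 0, 'u': 0}

del 'f' → {'y': 8, 'p': 7}
info['i'] = 9 → {'y': 8, 'p': 7, 'i': 9}
info['q'] = info['i']+4 = 13 → {'y': 8, 'p': 7, 'i': 9, 'q': 13}
info['n'] = info['i']+4 = 13 → {'y': 8, 'p': 7, 'i': 9, 'q': 13, 'n': 13}
info['x'] = info['q']+2 = 15 → {'y': 8, 'p': 7, 'i': 9, 'q': 13, 'n': 13, 'x': 15}
info['b'] = info['p']+4 = 11 → {'y': 8, 'p': 7, 'i': 9, 'q': 13, 'n': 13, 'x': 15, 'b': 11}
info['e'] = 0 → {'y': 8, 'p': 7, 'i': 9, 'q': 13, 'n': 13, 'x': 15, 'b': 11, 'e': 0}
info['u'] = 0 → {'y': 8, 'p': 7, 'i': 9, 'q': 13, 'n': 13, 'x': 15, 'b': 11, 'e': 0, 'u': 0}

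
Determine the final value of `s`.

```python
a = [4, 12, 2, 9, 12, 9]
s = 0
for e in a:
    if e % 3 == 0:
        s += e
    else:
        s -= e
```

36

e=4: not %3==0, s = 0-4 = -4
e=12: %3==0, s = (-4)+12 = 8
e=2: not %3==0, s = 8-2 = 6
e=9: %3==0, s = 6+9 = 15
e=12: %3==0, s = 15+12 = 27
e=9: %3==0, s = 27+9 = 36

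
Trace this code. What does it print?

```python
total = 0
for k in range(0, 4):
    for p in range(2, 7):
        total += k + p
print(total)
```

110

k=0,p=2: total = 0+2 = 2
k=0,p=3: total = 2+3 = 5
k=0,p=4: total = 5+4 = 9
k=0,p=5: total = 9+5 = 14
k=0,p=6: total = 14+6 = 20
k=1,p=2: total = 20+3 = 23
k=1,p=3: total = 23+4 = 27
k=1,p=4: total = 27+5 = 32
k=1,p=5: total = 32+6 = 38
k=1,p=6: total = 38+7 = 45
k=2,p=2: total = 45+4 = 49
k=2,p=3: total = 49+5 = 54
k=2,p=4: total = 54+6 = 60
k=2,p=5: total = 60+7 = 67
k=2,p=6: total = 67+8 = 75
k=3,p=2: total = 75+5 = 80
k=3,p=3: total = 80+6 = 86
k=3,p=4: total = 86+7 = 93
k=3,p=5: total = 93+8 = 101
k=3,p=6: total = 101+9 = 110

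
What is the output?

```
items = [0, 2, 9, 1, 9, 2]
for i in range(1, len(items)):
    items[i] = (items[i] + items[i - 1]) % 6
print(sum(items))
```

i=1: items[1] = (2+0)%6 = 2 → [0, 2, 9, 1, 9, 2]
i=2: items[2] = (9+2)%6 = 5 → [0, 2, 5, 1, 9, 2]
i=3: items[3] = (1+5)%6 = 0 → [0, 2, 5, 0, 9, 2]
i=4: items[4] = (9+0)%6 = 3 → [0, 2, 5, 0, 3, 2]
i=5: items[5] = (2+3)%6 = 5 → [0, 2, 5, 0, 3, 5]
sum = 15

15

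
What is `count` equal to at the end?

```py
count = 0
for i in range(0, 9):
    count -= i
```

i=0: count = 0-0 = 0
i=1: count = 0-1 = -1
i=2: count = (-1)-2 = -3
i=3: count = (-3)-3 = -6
i=4: count = (-6)-4 = -10
i=5: count = (-10)-5 = -15
i=6: count = (-15)-6 = -21
i=7: count = (-21)-7 = -28
i=8: count = (-28)-8 = -36

-36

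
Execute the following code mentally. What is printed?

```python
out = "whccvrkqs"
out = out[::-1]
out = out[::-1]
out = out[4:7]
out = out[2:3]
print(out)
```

k

reverse → 'sqkrvcchw'
reverse → 'whccvrkqs'
slice [4:7] → 'vrk'
slice [2:3] → 'k'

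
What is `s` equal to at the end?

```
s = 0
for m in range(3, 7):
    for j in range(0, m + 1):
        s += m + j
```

156

m=3,j=0: s = 0+3 = 3
m=3,j=1: s = 3+4 = 7
m=3,j=2: s = 7+5 = 12
m=3,j=3: s = 12+6 = 18
m=4,j=0: s = 18+4 = 22
m=4,j=1: s = 22+5 = 27
m=4,j=2: s = 27+6 = 33
m=4,j=3: s = 33+7 = 40
m=4,j=4: s = 40+8 = 48
m=5,j=0: s = 48+5 = 53
m=5,j=1: s = 53+6 = 59
m=5,j=2: s = 59+7 = 66
m=5,j=3: s = 66+8 = 74
m=5,j=4: s = 74+9 = 83
m=5,j=5: s = 83+10 = 93
m=6,j=0: s = 93+6 = 99
m=6,j=1: s = 99+7 = 106
m=6,j=2: s = 106+8 = 114
m=6,j=3: s = 114+9 = 123
m=6,j=4: s = 123+10 = 133
m=6,j=5: s = 133+11 = 144
m=6,j=6: s = 144+12 = 156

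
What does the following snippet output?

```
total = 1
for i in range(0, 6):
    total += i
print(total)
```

i=0: total = 1+0 = 1
i=1: total = 1+1 = 2
i=2: total = 2+2 = 4
i=3: total = 4+3 = 7
i=4: total = 7+4 = 11
i=5: total = 11+5 = 16

16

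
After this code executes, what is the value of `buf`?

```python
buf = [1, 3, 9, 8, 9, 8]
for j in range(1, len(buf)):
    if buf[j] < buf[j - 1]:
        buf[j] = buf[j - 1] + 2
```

[1, 3, 9, 11, 13, 15]

j=1: 3>=1, unchanged → [1, 3, 9, 8, 9, 8]
j=2: 9>=3, unchanged → [1, 3, 9, 8, 9, 8]
j=3: 8<9, buf[3] = 9+2 = 11 → [1, 3, 9, 11, 9, 8]
j=4: 9<11, buf[4] = 11+2 = 13 → [1, 3, 9, 11, 13, 8]
j=5: 8<13, buf[5] = 13+2 = 15 → [1, 3, 9, 11, 13, 15]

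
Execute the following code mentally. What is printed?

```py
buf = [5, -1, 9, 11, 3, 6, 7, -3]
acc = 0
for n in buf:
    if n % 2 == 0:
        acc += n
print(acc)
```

6

n=5: not even
n=-1: not even
n=9: not even
n=11: not even
n=3: not even
n=6: even, acc = 0+6 = 6
n=7: not even
n=-3: not even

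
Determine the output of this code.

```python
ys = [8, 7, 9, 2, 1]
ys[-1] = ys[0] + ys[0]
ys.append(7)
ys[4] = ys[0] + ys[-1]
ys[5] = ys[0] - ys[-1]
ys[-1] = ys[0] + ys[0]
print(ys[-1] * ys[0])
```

ys[-1] = ys[0]+ys[0] = 8+8 = 16 → [8, 7, 9, 2, 16]
append 7 → [8, 7, 9, 2, 16, 7]
ys[4] = ys[0]+ys[-1] = 8+7 = 15 → [8, 7, 9, 2, 15, 7]
ys[5] = ys[0]-ys[-1] = 8-7 = 1 → [8, 7, 9, 2, 15, 1]
ys[-1] = ys[0]+ys[0] = 8+8 = 16 → [8, 7, 9, 2, 15, 16]
ys[-1]*ys[0] = 16*8 = 128

128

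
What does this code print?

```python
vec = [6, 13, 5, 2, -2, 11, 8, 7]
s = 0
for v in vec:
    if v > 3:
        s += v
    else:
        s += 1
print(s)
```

v=6: >3, s = 0+6 = 6
v=13: >3, s = 6+13 = 19
v=5: >3, s = 19+5 = 24
v=2: not >3, s = 24+1 = 25
v=-2: not >3, s = 25+1 = 26
v=11: >3, s = 26+11 = 37
v=8: >3, s = 37+8 = 45
v=7: >3, s = 45+7 = 52

52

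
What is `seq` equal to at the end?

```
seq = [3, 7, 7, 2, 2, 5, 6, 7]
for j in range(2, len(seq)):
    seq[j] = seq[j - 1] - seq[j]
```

[3, 7, 0, -2, -4, -9, -15, -22]

j=2: seq[2] = 7-7 = 0 → [3, 7, 0, 2, 2, 5, 6, 7]
j=3: seq[3] = 0-2 = -2 → [3, 7, 0, -2, 2, 5, 6, 7]
j=4: seq[4] = (-2)-2 = -4 → [3, 7, 0, -2, -4, 5, 6, 7]
j=5: seq[5] = (-4)-5 = -9 → [3, 7, 0, -2, -4, -9, 6, 7]
j=6: seq[6] = (-9)-6 = -15 → [3, 7, 0, -2, -4, -9, -15, 7]
j=7: seq[7] = (-15)-7 = -22 → [3, 7, 0, -2, -4, -9, -15, -22]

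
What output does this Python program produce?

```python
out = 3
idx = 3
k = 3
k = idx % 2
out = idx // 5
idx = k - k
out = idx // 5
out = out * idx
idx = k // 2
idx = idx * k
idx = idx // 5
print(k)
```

1

k = 3%2 = 1
out = 3//5 = 0
idx = 1-1 = 0
out = 0//5 = 0
out = 0*0 = 0
idx = 1//2 = 0
idx = 0*1 = 0
idx = 0//5 = 0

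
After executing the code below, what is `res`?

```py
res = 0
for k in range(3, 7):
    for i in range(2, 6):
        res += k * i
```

k=3,i=2: res = 0+6 = 6
k=3,i=3: res = 6+9 = 15
k=3,i=4: res = 15+12 = 27
k=3,i=5: res = 27+15 = 42
k=4,i=2: res = 42+8 = 50
k=4,i=3: res = 50+12 = 62
k=4,i=4: res = 62+16 = 78
k=4,i=5: res = 78+20 = 98
k=5,i=2: res = 98+10 = 108
k=5,i=3: res = 108+15 = 123
k=5,i=4: res = 123+20 = 143
k=5,i=5: res = 143+25 = 168
k=6,i=2: res = 168+12 = 180
k=6,i=3: res = 180+18 = 198
k=6,i=4: res = 198+24 = 222
k=6,i=5: res = 222+30 = 252

252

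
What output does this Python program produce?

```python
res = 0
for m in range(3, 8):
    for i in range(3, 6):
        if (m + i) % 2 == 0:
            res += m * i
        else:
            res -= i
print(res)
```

132

m=3,i=3: even sum, res = 0+9 = 9
m=3,i=4: odd sum, res = 9-4 = 5
m=3,i=5: even sum, res = 5+15 = 20
m=4,i=3: odd sum, res = 20-3 = 17
m=4,i=4: even sum, res = 17+16 = 33
m=4,i=5: odd sum, res = 33-5 = 28
m=5,i=3: even sum, res = 28+15 = 43
m=5,i=4: odd sum, res = 43-4 = 39
m=5,i=5: even sum, res = 39+25 = 64
m=6,i=3: odd sum, res = 64-3 = 61
m=6,i=4: even sum, res = 61+24 = 85
m=6,i=5: odd sum, res = 85-5 = 80
m=7,i=3: even sum, res = 80+21 = 101
m=7,i=4: odd sum, res = 101-4 = 97
m=7,i=5: even sum, res = 97+35 = 132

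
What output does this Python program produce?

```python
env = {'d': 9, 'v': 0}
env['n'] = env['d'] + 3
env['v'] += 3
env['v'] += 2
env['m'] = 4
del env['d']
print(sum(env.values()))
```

21

env['n'] = env['d']+3 = 12 → {'d': 9, 'v': 0, 'n': 12}
env['v'] = 0+3 = 3 → {'d': 9, 'v': 3, 'n': 12}
env['v'] = 3+2 = 5 → {'d': 9, 'v': 5, 'n': 12}
env['m'] = 4 → {'d': 9, 'v': 5, 'n': 12, 'm': 4}
del 'd' → {'v': 5, 'n': 12, 'm': 4}
sum of values = 21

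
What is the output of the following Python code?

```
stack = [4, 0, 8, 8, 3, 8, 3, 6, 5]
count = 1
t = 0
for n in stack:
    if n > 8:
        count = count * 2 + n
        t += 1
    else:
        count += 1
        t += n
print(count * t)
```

450

n=4: not >8, count = 1+1 = 2; t=4
n=0: not >8, count = 2+1 = 3; t=4
n=8: not >8, count = 3+1 = 4; t=12
n=8: not >8, count = 4+1 = 5; t=20
n=3: not >8, count = 5+1 = 6; t=23
n=8: not >8, count = 6+1 = 7; t=31
n=3: not >8, count = 7+1 = 8; t=34
n=6: not >8, count = 8+1 = 9; t=40
n=5: not >8, count = 9+1 = 10; t=45
count*t = 10*45 = 450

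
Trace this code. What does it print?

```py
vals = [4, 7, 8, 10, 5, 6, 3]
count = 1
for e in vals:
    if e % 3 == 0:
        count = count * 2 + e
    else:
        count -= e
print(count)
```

-117

e=4: not %3==0, count = 1-4 = -3
e=7: not %3==0, count = (-3)-7 = -10
e=8: not %3==0, count = (-10)-8 = -18
e=10: not %3==0, count = (-18)-10 = -28
e=5: not %3==0, count = (-28)-5 = -33
e=6: %3==0, count = (-33)*2+6 = -60
e=3: %3==0, count = (-60)*2+3 = -117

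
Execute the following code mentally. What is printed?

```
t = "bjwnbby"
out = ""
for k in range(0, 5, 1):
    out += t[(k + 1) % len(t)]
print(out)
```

k=0: add t[1]='j' → 'j'
k=1: add t[2]='w' → 'jw'
k=2: add t[3]='n' → 'jwn'
k=3: add t[4]='b' → 'jwnb'
k=4: add t[5]='b' → 'jwnbb'

jwnbb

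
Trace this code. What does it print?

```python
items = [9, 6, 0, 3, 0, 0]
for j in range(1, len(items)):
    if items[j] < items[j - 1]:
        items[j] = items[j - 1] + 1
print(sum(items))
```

j=1: 6<9, items[1] = 9+1 = 10 → [9, 10, 0, 3, 0, 0]
j=2: 0<10, items[2] = 10+1 = 11 → [9, 10, 11, 3, 0, 0]
j=3: 3<11, items[3] = 11+1 = 12 → [9, 10, 11, 12, 0, 0]
j=4: 0<12, items[4] = 12+1 = 13 → [9, 10, 11, 12, 13, 0]
j=5: 0<13, items[5] = 13+1 = 14 → [9, 10, 11, 12, 13, 14]
sum = 69

69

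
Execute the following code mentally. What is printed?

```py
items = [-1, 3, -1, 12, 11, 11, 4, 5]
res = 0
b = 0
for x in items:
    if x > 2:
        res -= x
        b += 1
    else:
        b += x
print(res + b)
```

-42

x=-1: not >2; b=-1
x=3: >2, res = 0-3 = -3; b=0
x=-1: not >2; b=-1
x=12: >2, res = (-3)-12 = -15; b=0
x=11: >2, res = (-15)-11 = -26; b=1
x=11: >2, res = (-26)-11 = -37; b=2
x=4: >2, res = (-37)-4 = -41; b=3
x=5: >2, res = (-41)-5 = -46; b=4
res+b = (-46)+4 = -42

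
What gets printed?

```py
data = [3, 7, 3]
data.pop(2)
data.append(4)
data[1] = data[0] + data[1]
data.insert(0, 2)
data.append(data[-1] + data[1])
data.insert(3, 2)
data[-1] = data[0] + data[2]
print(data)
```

[2, 3, 10, 2, 4, 12]

pop(2) removes 3 → [3, 7]
append 4 → [3, 7, 4]
data[1] = data[0]+data[1] = 3+7 = 10 → [3, 10, 4]
insert 2 at 0 → [2, 3, 10, 4]
append data[-1]+data[1] = 4+3 = 7 → [2, 3, 10, 4, 7]
insert 2 at 3 → [2, 3, 10, 2, 4, 7]
data[-1] = data[0]+data[2] = 2+10 = 12 → [2, 3, 10, 2, 4, 12]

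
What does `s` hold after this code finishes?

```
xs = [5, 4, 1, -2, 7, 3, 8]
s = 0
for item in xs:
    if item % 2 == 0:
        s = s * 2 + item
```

20

item=5: not even
item=4: even, s = 0*2+4 = 4
item=1: not even
item=-2: even, s = 4*2+(-2) = 6
item=7: not even
item=3: not even
item=8: even, s = 6*2+8 = 20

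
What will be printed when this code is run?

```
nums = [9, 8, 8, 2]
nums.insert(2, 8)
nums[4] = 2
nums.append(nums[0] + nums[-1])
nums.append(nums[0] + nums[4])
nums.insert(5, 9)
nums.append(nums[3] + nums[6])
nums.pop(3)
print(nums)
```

insert 8 at 2 → [9, 8, 8, 8, 2]
nums[4] = 2 → [9, 8, 8, 8, 2]
append nums[0]+nums[-1] = 9+2 = 11 → [9, 8, 8, 8, 2, 11]
append nums[0]+nums[4] = 9+2 = 11 → [9, 8, 8, 8, 2, 11, 11]
insert 9 at 5 → [9, 8, 8, 8, 2, 9, 11, 11]
append nums[3]+nums[6] = 8+11 = 19 → [9, 8, 8, 8, 2, 9, 11, 11, 19]
pop(3) removes 8 → [9, 8, 8, 2, 9, 11, 11, 19]

[9, 8, 8, 2, 9, 11, 11, 19]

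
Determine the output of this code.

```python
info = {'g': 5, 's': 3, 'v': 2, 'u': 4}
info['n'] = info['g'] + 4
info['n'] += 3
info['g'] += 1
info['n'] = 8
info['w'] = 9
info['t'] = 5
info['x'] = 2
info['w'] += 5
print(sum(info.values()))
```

info['n'] = info['g']+4 = 9 → {'g': 5, 's': 3, 'v': 2, 'u': 4, 'n': 9}
info['n'] = 9+3 = 12 → {'g': 5, 's': 3, 'v': 2, 'u': 4, 'n': 12}
info['g'] = 5+1 = 6 → {'g': 6, 's': 3, 'v': 2, 'u': 4, 'n': 12}
info['n'] = 8 → {'g': 6, 's': 3, 'v': 2, 'u': 4, 'n': 8}
info['w'] = 9 → {'g': 6, 's': 3, 'v': 2, 'u': 4, 'n': 8, 'w': 9}
info['t'] = 5 → {'g': 6, 's': 3, 'v': 2, 'u': 4, 'n': 8, 'w': 9, 't': 5}
info['x'] = 2 → {'g': 6, 's': 3, 'v': 2, 'u': 4, 'n': 8, 'w': 9, 't': 5, 'x': 2}
info['w'] = 9+5 = 14 → {'g': 6, 's': 3, 'v': 2, 'u': 4, 'n': 8, 'w': 14, 't': 5, 'x': 2}
sum of values = 44

44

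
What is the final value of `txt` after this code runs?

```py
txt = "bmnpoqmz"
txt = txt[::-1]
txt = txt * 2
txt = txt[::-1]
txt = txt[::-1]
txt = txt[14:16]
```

'mb'

reverse → 'zmqopnmb'
repeat ×2 → 'zmqopnmbzmqopnmb'
reverse → 'bmnpoqmzbmnpoqmz'
reverse → 'zmqopnmbzmqopnmb'
slice [14:16] → 'mb'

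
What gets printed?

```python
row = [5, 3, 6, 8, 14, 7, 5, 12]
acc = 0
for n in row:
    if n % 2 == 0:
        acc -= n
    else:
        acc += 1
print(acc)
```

-36

n=5: not even, acc = 0+1 = 1
n=3: not even, acc = 1+1 = 2
n=6: even, acc = 2-6 = -4
n=8: even, acc = (-4)-8 = -12
n=14: even, acc = (-12)-14 = -26
n=7: not even, acc = (-26)+1 = -25
n=5: not even, acc = (-25)+1 = -24
n=12: even, acc = (-24)-12 = -36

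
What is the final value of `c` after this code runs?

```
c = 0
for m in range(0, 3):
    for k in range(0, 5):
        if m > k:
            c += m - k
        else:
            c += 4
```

m=0,k=0: not 0>0, c = 0+4 = 4
m=0,k=1: not 0>1, c = 4+4 = 8
m=0,k=2: not 0>2, c = 8+4 = 12
m=0,k=3: not 0>3, c = 12+4 = 16
m=0,k=4: not 0>4, c = 16+4 = 20
m=1,k=0: 1>0, c = 20+1 = 21
m=1,k=1: not 1>1, c = 21+4 = 25
m=1,k=2: not 1>2, c = 25+4 = 29
m=1,k=3: not 1>3, c = 29+4 = 33
m=1,k=4: not 1>4, c = 33+4 = 37
m=2,k=0: 2>0, c = 37+2 = 39
m=2,k=1: 2>1, c = 39+1 = 40
m=2,k=2: not 2>2, c = 40+4 = 44
m=2,k=3: not 2>3, c = 44+4 = 48
m=2,k=4: not 2>4, c = 48+4 = 52

52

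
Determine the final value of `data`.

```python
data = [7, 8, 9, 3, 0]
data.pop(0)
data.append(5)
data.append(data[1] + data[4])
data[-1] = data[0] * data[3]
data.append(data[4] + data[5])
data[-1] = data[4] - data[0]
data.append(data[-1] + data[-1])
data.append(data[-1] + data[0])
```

[8, 9, 3, 0, 5, 0, -3, -6, 2]

pop(0) removes 7 → [8, 9, 3, 0]
append 5 → [8, 9, 3, 0, 5]
append data[1]+data[4] = 9+5 = 14 → [8, 9, 3, 0, 5, 14]
data[-1] = data[0]*data[3] = 8*0 = 0 → [8, 9, 3, 0, 5, 0]
append data[4]+data[5] = 5+0 = 5 → [8, 9, 3, 0, 5, 0, 5]
data[-1] = data[4]-data[0] = 5-8 = -3 → [8, 9, 3, 0, 5, 0, -3]
append data[-1]+data[-1] = (-3)+(-3) = -6 → [8, 9, 3, 0, 5, 0, -3, -6]
append data[-1]+data[0] = (-6)+8 = 2 → [8, 9, 3, 0, 5, 0, -3, -6, 2]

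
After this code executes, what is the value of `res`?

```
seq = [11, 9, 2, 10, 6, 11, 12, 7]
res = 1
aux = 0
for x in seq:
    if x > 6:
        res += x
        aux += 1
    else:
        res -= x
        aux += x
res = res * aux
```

x=11: >6, res = 1+11 = 12; aux=1
x=9: >6, res = 12+9 = 21; aux=2
x=2: not >6, res = 21-2 = 19; aux=4
x=10: >6, res = 19+10 = 29; aux=5
x=6: not >6, res = 29-6 = 23; aux=11
x=11: >6, res = 23+11 = 34; aux=12
x=12: >6, res = 34+12 = 46; aux=13
x=7: >6, res = 46+7 = 53; aux=14
res*aux = 53*14 = 742

742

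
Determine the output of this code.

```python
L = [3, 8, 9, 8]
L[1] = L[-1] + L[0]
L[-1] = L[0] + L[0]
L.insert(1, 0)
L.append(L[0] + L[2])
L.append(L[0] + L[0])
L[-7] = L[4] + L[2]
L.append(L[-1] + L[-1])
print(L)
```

[17, 0, 11, 9, 6, 14, 6, 12]

L[1] = L[-1]+L[0] = 8+3 = 11 → [3, 11, 9, 8]
L[-1] = L[0]+L[0] = 3+3 = 6 → [3, 11, 9, 6]
insert 0 at 1 → [3, 0, 11, 9, 6]
append L[0]+L[2] = 3+11 = 14 → [3, 0, 11, 9, 6, 14]
append L[0]+L[0] = 3+3 = 6 → [3, 0, 11, 9, 6, 14, 6]
L[-7] = L[4]+L[2] = 6+11 = 17 → [17, 0, 11, 9, 6, 14, 6]
append L[-1]+L[-1] = 6+6 = 12 → [17, 0, 11, 9, 6, 14, 6, 12]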